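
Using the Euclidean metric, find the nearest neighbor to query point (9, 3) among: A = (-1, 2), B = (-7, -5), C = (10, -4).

Distances: d(A) ≈ 10.0499, d(B) ≈ 17.8885, d(C) ≈ 7.0711. Nearest: C = (10, -4) with distance 7.0711.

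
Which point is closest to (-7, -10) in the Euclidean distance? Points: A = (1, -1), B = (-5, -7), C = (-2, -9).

Distances: d(A) ≈ 12.0416, d(B) ≈ 3.6056, d(C) ≈ 5.099. Nearest: B = (-5, -7) with distance 3.6056.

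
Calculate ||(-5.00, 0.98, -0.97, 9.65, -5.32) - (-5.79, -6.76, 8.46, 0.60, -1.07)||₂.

√(Σ(x_i - y_i)²) = √((-5 - (-5.79))² + (0.98 - (-6.76))² + (-0.97 - 8.46)² + (9.65 - 0.6)² + (-5.32 - (-1.07))²)
= √(0.79² + 7.74² + (-9.43)² + 9.05² + (-4.25)²) = √(0.6241 + 59.9076 + 88.9249 + 81.9025 + 18.0625) = √249.4216 ≈ 15.7931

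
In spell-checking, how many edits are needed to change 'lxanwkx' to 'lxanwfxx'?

Let D[i][j] be the edit distance between the first i characters of 'lxanwkx' and the first j characters of 'lxanwfxx', with D[i][0] = i, D[0][j] = j, and D[i][j] = D[i-1][j-1] if the characters match, else 1 + min(D[i-1][j], D[i][j-1], D[i-1][j-1]). Filling the table (rows: prefixes of 'lxanwkx', columns: prefixes of 'lxanwfxx'):
     ε  l  x  a  n  w  f  x  x
  ε  0  1  2  3  4  5  6  7  8
  l  1  0  1  2  3  4  5  6  7
  x  2  1  0  1  2  3  4  5  6
  a  3  2  1  0  1  2  3  4  5
  n  4  3  2  1  0  1  2  3  4
  w  5  4  3  2  1  0  1  2  3
  k  6  5  4  3  2  1  1  2  3
  x  7  6  5  4  3  2  2  1  2
The bottom-right entry gives D[7][8] = 2, so no sequence of fewer than 2 edits works. Backtracking through the table gives one optimal edit sequence (2 edits):
  lxanwkx → lxanwfkx (ins f @6)
  lxanwfkx → lxanwfxx (sub k→x @7)
Edit distance = 2.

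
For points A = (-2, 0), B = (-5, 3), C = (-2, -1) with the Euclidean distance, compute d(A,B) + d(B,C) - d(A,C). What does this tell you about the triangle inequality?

d(A,B) = √(3² + 3²) = √18 ≈ 4.2426, d(B,C) = √(3² + 4²) = √25 = 5, d(A,C) = √(0² + 1²) = √1 = 1.
d(A,B) + d(B,C) - d(A,C) = 4.2426 + 5 - 1 = 9.2426 - 1 = 8.2426 (to 4 decimal places). This is ≥ 0, so the triangle inequality holds for these points.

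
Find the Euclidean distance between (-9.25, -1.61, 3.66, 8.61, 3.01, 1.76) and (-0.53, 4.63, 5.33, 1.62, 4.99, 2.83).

√(Σ(x_i - y_i)²) = √((-9.25 - (-0.53))² + (-1.61 - 4.63)² + (3.66 - 5.33)² + (8.61 - 1.62)² + (3.01 - 4.99)² + (1.76 - 2.83)²)
= √((-8.72)² + (-6.24)² + (-1.67)² + 6.99² + (-1.98)² + (-1.07)²) = √(76.0384 + 38.9376 + 2.7889 + 48.8601 + 3.9204 + 1.1449) = √171.6903 ≈ 13.1031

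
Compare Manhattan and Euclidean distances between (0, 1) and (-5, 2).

L1 = |0 - (-5)| + |1 - 2| = 5 + 1 = 6
L2 = √(5² + 1²) = √26 ≈ 5.099
L1 ≥ L2 always (equality iff movement is along one axis); L1 > L2 here.
Ratio L1/L2 = 6/√26 ≈ 1.1767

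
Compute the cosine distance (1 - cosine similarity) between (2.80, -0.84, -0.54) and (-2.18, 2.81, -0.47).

With u = (2.80, -0.84, -0.54), v = (-2.18, 2.81, -0.47):
u·v = 2.8·(-2.18) + (-0.84)·2.81 + (-0.54)·(-0.47) = (-6.104) + (-2.3604) + 0.2538 = -8.2106.
|u| = √(2.8² + (-0.84)² + (-0.54)²) = √(7.84 + 0.7056 + 0.2916) = √8.8372, |v| = √((-2.18)² + 2.81² + (-0.47)²) = √(4.7524 + 7.8961 + 0.2209) = √12.8694.
cos θ = (u·v)/(|u||v|) = -8.2106/(√8.8372·√12.8694) ≈ -0.7699
Cosine distance = 1 - cos θ ≈ 1 - (-0.7699) = 1.7699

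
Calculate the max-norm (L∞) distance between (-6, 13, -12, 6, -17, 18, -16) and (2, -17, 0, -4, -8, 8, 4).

max(|x_i - y_i|) = max(|-6 - 2|, |13 - (-17)|, |-12 - 0|, |6 - (-4)|, |-17 - (-8)|, |18 - 8|, |-16 - 4|) = max(8, 30, 12, 10, 9, 10, 20) = 30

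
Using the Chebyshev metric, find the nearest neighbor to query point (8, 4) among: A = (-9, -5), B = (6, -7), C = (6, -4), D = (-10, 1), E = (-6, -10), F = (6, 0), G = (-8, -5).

Distances: d(A) = 17, d(B) = 11, d(C) = 8, d(D) = 18, d(E) = 14, d(F) = 4, d(G) = 16. Nearest: F = (6, 0) with distance 4.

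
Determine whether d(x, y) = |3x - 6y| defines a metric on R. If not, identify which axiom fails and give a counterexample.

No. d fails symmetry: d(2, 9) = |3·2 - 6·9| = |-48| = 48, but d(9, 2) = |3·9 - 6·2| = |15| = 15. Since 48 ≠ 15, d(x,y) ≠ d(y,x) in general.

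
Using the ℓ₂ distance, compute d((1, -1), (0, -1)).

(Σ|x_i - y_i|^2)^(1/2) = (|1 - 0|^2 + |-1 - (-1)|^2)^(1/2)
= (1^2 + 0^2)^(1/2) = (1 + 0)^(1/2) = (1)^(1/2) = 1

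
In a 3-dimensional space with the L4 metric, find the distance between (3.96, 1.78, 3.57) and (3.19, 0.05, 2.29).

(Σ|x_i - y_i|^4)^(1/4) = (|3.96 - 3.19|^4 + |1.78 - 0.05|^4 + |3.57 - 2.29|^4)^(1/4)
= (0.77^4 + 1.73^4 + 1.28^4)^(1/4) ≈ (0.3515 + 8.9575 + 2.6844)^(1/4) = (11.9934)^(1/4) ≈ 1.861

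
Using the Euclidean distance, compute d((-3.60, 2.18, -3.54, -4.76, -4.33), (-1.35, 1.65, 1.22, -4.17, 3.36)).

(Σ|x_i - y_i|^2)^(1/2) = (|-3.6 - (-1.35)|^2 + |2.18 - 1.65|^2 + |-3.54 - 1.22|^2 + |-4.76 - (-4.17)|^2 + |-4.33 - 3.36|^2)^(1/2)
= (2.25^2 + 0.53^2 + 4.76^2 + 0.59^2 + 7.69^2)^(1/2) = (5.0625 + 0.2809 + 22.6576 + 0.3481 + 59.1361)^(1/2) = (87.4852)^(1/2) ≈ 9.3534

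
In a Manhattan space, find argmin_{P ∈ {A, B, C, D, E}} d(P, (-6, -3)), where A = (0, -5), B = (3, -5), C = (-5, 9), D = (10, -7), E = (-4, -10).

Distances: d(A) = 8, d(B) = 11, d(C) = 13, d(D) = 20, d(E) = 9. Nearest: A = (0, -5) with distance 8.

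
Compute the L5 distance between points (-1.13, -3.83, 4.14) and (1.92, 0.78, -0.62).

(Σ|x_i - y_i|^5)^(1/5) = (|-1.13 - 1.92|^5 + |-3.83 - 0.78|^5 + |4.14 - (-0.62)|^5)^(1/5)
= (3.05^5 + 4.61^5 + 4.76^5)^(1/5) ≈ (263.9363 + 2082.1146 + 2443.6261)^(1/5) = (4789.677)^(1/5) ≈ 5.4458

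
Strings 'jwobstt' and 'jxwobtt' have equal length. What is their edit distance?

Let D[i][j] be the edit distance between the first i characters of 'jwobstt' and the first j characters of 'jxwobtt', with D[i][0] = i, D[0][j] = j, and D[i][j] = D[i-1][j-1] if the characters match, else 1 + min(D[i-1][j], D[i][j-1], D[i-1][j-1]). Filling the table (rows: prefixes of 'jwobstt', columns: prefixes of 'jxwobtt'):
     ε  j  x  w  o  b  t  t
  ε  0  1  2  3  4  5  6  7
  j  1  0  1  2  3  4  5  6
  w  2  1  1  1  2  3  4  5
  o  3  2  2  2  1  2  3  4
  b  4  3  3  3  2  1  2  3
  s  5  4  4  4  3  2  2  3
  t  6  5  5  5  4  3  2  2
  t  7  6  6  6  5  4  3  2
The bottom-right entry gives D[7][7] = 2, so no sequence of fewer than 2 edits works. Backtracking through the table gives one optimal edit sequence (2 edits):
  jwobstt → jxwobstt (ins x @2)
  jxwobstt → jxwobtt (del s @6)
Edit distance = 2.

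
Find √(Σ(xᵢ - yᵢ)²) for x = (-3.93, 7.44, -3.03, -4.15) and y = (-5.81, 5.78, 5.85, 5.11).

√(Σ(x_i - y_i)²) = √((-3.93 - (-5.81))² + (7.44 - 5.78)² + (-3.03 - 5.85)² + (-4.15 - 5.11)²)
= √(1.88² + 1.66² + (-8.88)² + (-9.26)²) = √(3.5344 + 2.7556 + 78.8544 + 85.7476) = √170.892 ≈ 13.0726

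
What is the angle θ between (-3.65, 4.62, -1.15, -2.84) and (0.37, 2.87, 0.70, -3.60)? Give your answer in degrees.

With u = (-3.65, 4.62, -1.15, -2.84), v = (0.37, 2.87, 0.70, -3.60):
u·v = (-3.65)·0.37 + 4.62·2.87 + (-1.15)·0.7 + (-2.84)·(-3.6) = (-1.3505) + 13.2594 + (-0.805) + 10.224 = 21.3279.
|u| = √((-3.65)² + 4.62² + (-1.15)² + (-2.84)²) = √(13.3225 + 21.3444 + 1.3225 + 8.0656) = √44.055, |v| = √(0.37² + 2.87² + 0.7² + (-3.6)²) = √(0.1369 + 8.2369 + 0.49 + 12.96) = √21.8238.
cos θ = (u·v)/(|u||v|) = 21.3279/(√44.055·√21.8238) ≈ 0.687837
θ = arccos(0.687837) ≈ 46.54°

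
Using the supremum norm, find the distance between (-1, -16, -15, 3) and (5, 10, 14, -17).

max(|x_i - y_i|) = max(|-1 - 5|, |-16 - 10|, |-15 - 14|, |3 - (-17)|) = max(6, 26, 29, 20) = 29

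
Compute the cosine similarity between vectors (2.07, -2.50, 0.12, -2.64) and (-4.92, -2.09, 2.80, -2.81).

With u = (2.07, -2.50, 0.12, -2.64), v = (-4.92, -2.09, 2.80, -2.81):
u·v = 2.07·(-4.92) + (-2.5)·(-2.09) + 0.12·2.8 + (-2.64)·(-2.81) = (-10.1844) + 5.225 + 0.336 + 7.4184 = 2.795.
|u| = √(2.07² + (-2.5)² + 0.12² + (-2.64)²) = √(4.2849 + 6.25 + 0.0144 + 6.9696) = √17.5189, |v| = √((-4.92)² + (-2.09)² + 2.8² + (-2.81)²) = √(24.2064 + 4.3681 + 7.84 + 7.8961) = √44.3106.
cos θ = (u·v)/(|u||v|) = 2.795/(√17.5189·√44.3106) ≈ 0.1003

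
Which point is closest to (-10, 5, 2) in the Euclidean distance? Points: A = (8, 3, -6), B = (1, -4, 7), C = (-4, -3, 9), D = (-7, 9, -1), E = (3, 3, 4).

Distances: d(A) ≈ 19.799, d(B) ≈ 15.0665, d(C) ≈ 12.2066, d(D) ≈ 5.831, d(E) ≈ 13.3041. Nearest: D = (-7, 9, -1) with distance 5.831.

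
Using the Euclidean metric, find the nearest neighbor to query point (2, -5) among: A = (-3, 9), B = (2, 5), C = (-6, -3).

Distances: d(A) ≈ 14.8661, d(B) = 10, d(C) ≈ 8.2462. Nearest: C = (-6, -3) with distance 8.2462.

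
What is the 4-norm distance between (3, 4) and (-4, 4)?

(Σ|x_i - y_i|^4)^(1/4) = (|3 - (-4)|^4 + |4 - 4|^4)^(1/4)
= (7^4 + 0^4)^(1/4) = (2401 + 0)^(1/4) = (2401)^(1/4) = 7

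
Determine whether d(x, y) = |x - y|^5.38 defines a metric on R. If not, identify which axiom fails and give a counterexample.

No. d(x,y) = |x-y|^5.38 fails the triangle inequality since p = 5.38 > 1. Counterexample: x = 3, y = 14, z = 18. d(x,z) = |3 - 18|^5.38 = 15^5.38 ≈ 2125058.9092, but d(x,y) + d(y,z) = 11^5.38 + 4^5.38 ≈ 400583.1213 + 1734.1344 = 402317.2557. Since 2125058.9092 > 402317.2557, the triangle inequality is violated.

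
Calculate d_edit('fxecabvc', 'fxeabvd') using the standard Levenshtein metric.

Let D[i][j] be the edit distance between the first i characters of 'fxecabvc' and the first j characters of 'fxeabvd', with D[i][0] = i, D[0][j] = j, and D[i][j] = D[i-1][j-1] if the characters match, else 1 + min(D[i-1][j], D[i][j-1], D[i-1][j-1]). Filling the table (rows: prefixes of 'fxecabvc', columns: prefixes of 'fxeabvd'):
     ε  f  x  e  a  b  v  d
  ε  0  1  2  3  4  5  6  7
  f  1  0  1  2  3  4  5  6
  x  2  1  0  1  2  3  4  5
  e  3  2  1  0  1  2  3  4
  c  4  3  2  1  1  2  3  4
  a  5  4  3  2  1  2  3  4
  b  6  5  4  3  2  1  2  3
  v  7  6  5  4  3  2  1  2
  c  8  7  6  5  4  3  2  2
The bottom-right entry gives D[8][7] = 2, so no sequence of fewer than 2 edits works. Backtracking through the table gives one optimal edit sequence (2 edits):
  fxecabvc → fxeabvc (del c @4)
  fxeabvc → fxeabvd (sub c→d @7)
Edit distance = 2.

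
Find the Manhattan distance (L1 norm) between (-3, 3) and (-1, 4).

Σ|x_i - y_i| = |-3 - (-1)| + |3 - 4| = 2 + 1 = 3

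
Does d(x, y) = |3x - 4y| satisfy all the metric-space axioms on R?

No. d fails symmetry: d(2, 6) = |3·2 - 4·6| = |-18| = 18, but d(6, 2) = |3·6 - 4·2| = |10| = 10. Since 18 ≠ 10, d(x,y) ≠ d(y,x) in general.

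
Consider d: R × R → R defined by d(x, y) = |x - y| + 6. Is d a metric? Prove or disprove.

No. d fails identity of indiscernibles (specifically d(x,x) = 0): d(-8, -8) = |-8 - (-8)| + 6 = 0 + 6 = 6 ≠ 0.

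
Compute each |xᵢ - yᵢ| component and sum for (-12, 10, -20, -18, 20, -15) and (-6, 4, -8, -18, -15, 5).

Σ|x_i - y_i| = |-12 - (-6)| + |10 - 4| + |-20 - (-8)| + |-18 - (-18)| + |20 - (-15)| + |-15 - 5| = 6 + 6 + 12 + 0 + 35 + 20 = 79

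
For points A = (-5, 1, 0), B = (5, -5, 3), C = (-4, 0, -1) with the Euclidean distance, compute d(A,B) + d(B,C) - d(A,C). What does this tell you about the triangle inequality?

d(A,B) = √(10² + 6² + 3²) = √145 ≈ 12.0416, d(B,C) = √(9² + 5² + 4²) = √122 ≈ 11.0454, d(A,C) = √(1² + 1² + 1²) = √3 ≈ 1.7321.
d(A,B) + d(B,C) - d(A,C) = 12.0416 + 11.0454 - 1.7321 = 23.087 - 1.7321 = 21.3549 (to 4 decimal places). This is ≥ 0, so the triangle inequality holds for these points.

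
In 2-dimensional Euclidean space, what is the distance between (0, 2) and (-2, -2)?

√(Σ(x_i - y_i)²) = √((0 - (-2))² + (2 - (-2))²)
= √(2² + 4²) = √(4 + 16) = √20 ≈ 4.4721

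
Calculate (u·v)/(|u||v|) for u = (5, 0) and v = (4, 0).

With u = (5, 0), v = (4, 0):
u·v = 5·4 + 0·0 = 20 + 0 = 20.
|u| = √(5² + 0²) = √25, |v| = √(4² + 0²) = √16, so |u||v| = √(25·16) = √400 = 20.
cos θ = (u·v)/(|u||v|) = 20/20 = 1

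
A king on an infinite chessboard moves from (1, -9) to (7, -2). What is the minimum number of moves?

max(|x_i - y_i|) = max(|1 - 7|, |-9 - (-2)|) = max(6, 7) = 7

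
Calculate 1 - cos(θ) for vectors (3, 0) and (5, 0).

With u = (3, 0), v = (5, 0):
u·v = 3·5 + 0·0 = 15 + 0 = 15.
|u| = √(3² + 0²) = √9, |v| = √(5² + 0²) = √25, so |u||v| = √(9·25) = √225 = 15.
cos θ = (u·v)/(|u||v|) = 15/15 = 1
Cosine distance = 1 - cos θ = 1 - 1 = 0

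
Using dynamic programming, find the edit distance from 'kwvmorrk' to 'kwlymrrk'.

Let D[i][j] be the edit distance between the first i characters of 'kwvmorrk' and the first j characters of 'kwlymrrk', with D[i][0] = i, D[0][j] = j, and D[i][j] = D[i-1][j-1] if the characters match, else 1 + min(D[i-1][j], D[i][j-1], D[i-1][j-1]). Filling the table (rows: prefixes of 'kwvmorrk', columns: prefixes of 'kwlymrrk'):
     ε  k  w  l  y  m  r  r  k
  ε  0  1  2  3  4  5  6  7  8
  k  1  0  1  2  3  4  5  6  7
  w  2  1  0  1  2  3  4  5  6
  v  3  2  1  1  2  3  4  5  6
  m  4  3  2  2  2  2  3  4  5
  o  5  4  3  3  3  3  3  4  5
  r  6  5  4  4  4  4  3  3  4
  r  7  6  5  5  5  5  4  3  4
  k  8  7  6  6  6  6  5  4  3
The bottom-right entry gives D[8][8] = 3, so no sequence of fewer than 3 edits works. Backtracking through the table gives one optimal edit sequence (3 edits):
  kwvmorrk → kwlmorrk (sub v→l @3)
  kwlmorrk → kwlyorrk (sub m→y @4)
  kwlyorrk → kwlymrrk (sub o→m @5)
Edit distance = 3.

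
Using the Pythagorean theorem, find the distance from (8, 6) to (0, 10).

√(Σ(x_i - y_i)²) = √((8 - 0)² + (6 - 10)²)
= √(8² + (-4)²) = √(64 + 16) = √80 ≈ 8.9443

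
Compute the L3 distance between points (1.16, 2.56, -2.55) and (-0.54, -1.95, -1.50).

(Σ|x_i - y_i|^3)^(1/3) = (|1.16 - (-0.54)|^3 + |2.56 - (-1.95)|^3 + |-2.55 - (-1.5)|^3)^(1/3)
= (1.7^3 + 4.51^3 + 1.05^3)^(1/3) ≈ (4.913 + 91.7339 + 1.1576)^(1/3) = (97.8045)^(1/3) ≈ 4.6074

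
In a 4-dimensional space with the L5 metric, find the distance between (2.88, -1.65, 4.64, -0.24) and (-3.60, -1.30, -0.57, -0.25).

(Σ|x_i - y_i|^5)^(1/5) = (|2.88 - (-3.6)|^5 + |-1.65 - (-1.3)|^5 + |4.64 - (-0.57)|^5 + |-0.24 - (-0.25)|^5)^(1/5)
= (6.48^5 + 0.35^5 + 5.21^5 + 0.01^5)^(1/5) ≈ (11425.4951 + 0.0053 + 3838.7393 + 0)^(1/5) = (15264.2397)^(1/5) ≈ 6.8665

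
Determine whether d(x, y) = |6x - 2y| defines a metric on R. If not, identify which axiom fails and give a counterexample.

No. d fails symmetry: d(4, 8) = |6·4 - 2·8| = |8| = 8, but d(8, 4) = |6·8 - 2·4| = |40| = 40. Since 8 ≠ 40, d(x,y) ≠ d(y,x) in general.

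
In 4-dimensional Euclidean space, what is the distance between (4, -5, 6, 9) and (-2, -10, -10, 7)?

√(Σ(x_i - y_i)²) = √((4 - (-2))² + (-5 - (-10))² + (6 - (-10))² + (9 - 7)²)
= √(6² + 5² + 16² + 2²) = √(36 + 25 + 256 + 4) = √321 ≈ 17.9165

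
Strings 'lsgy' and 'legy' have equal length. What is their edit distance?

Let D[i][j] be the edit distance between the first i characters of 'lsgy' and the first j characters of 'legy', with D[i][0] = i, D[0][j] = j, and D[i][j] = D[i-1][j-1] if the characters match, else 1 + min(D[i-1][j], D[i][j-1], D[i-1][j-1]). Filling the table (rows: prefixes of 'lsgy', columns: prefixes of 'legy'):
     ε  l  e  g  y
  ε  0  1  2  3  4
  l  1  0  1  2  3
  s  2  1  1  2  3
  g  3  2  2  1  2
  y  4  3  3  2  1
The bottom-right entry gives D[4][4] = 1, so no sequence of fewer than 1 edit works. Backtracking through the table gives one optimal edit sequence (1 edit):
  lsgy → legy (sub s→e @2)
Edit distance = 1.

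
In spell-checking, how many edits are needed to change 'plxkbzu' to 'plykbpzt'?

Let D[i][j] be the edit distance between the first i characters of 'plxkbzu' and the first j characters of 'plykbpzt', with D[i][0] = i, D[0][j] = j, and D[i][j] = D[i-1][j-1] if the characters match, else 1 + min(D[i-1][j], D[i][j-1], D[i-1][j-1]). Filling the table (rows: prefixes of 'plxkbzu', columns: prefixes of 'plykbpzt'):
     ε  p  l  y  k  b  p  z  t
  ε  0  1  2  3  4  5  6  7  8
  p  1  0  1  2  3  4  5  6  7
  l  2  1  0  1  2  3  4  5  6
  x  3  2  1  1  2  3  4  5  6
  k  4  3  2  2  1  2  3  4  5
  b  5  4  3  3  2  1  2  3  4
  z  6  5  4  4  3  2  2  2  3
  u  7  6  5  5  4  3  3  3  3
The bottom-right entry gives D[7][8] = 3, so no sequence of fewer than 3 edits works. Backtracking through the table gives one optimal edit sequence (3 edits):
  plxkbzu → plykbzu (sub x→y @3)
  plykbzu → plykbpzu (ins p @6)
  plykbpzu → plykbpzt (sub u→t @8)
Edit distance = 3.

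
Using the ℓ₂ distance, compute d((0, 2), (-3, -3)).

(Σ|x_i - y_i|^2)^(1/2) = (|0 - (-3)|^2 + |2 - (-3)|^2)^(1/2)
= (3^2 + 5^2)^(1/2) = (9 + 25)^(1/2) = (34)^(1/2) ≈ 5.831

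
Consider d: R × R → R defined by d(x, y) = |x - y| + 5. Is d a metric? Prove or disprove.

No. d fails identity of indiscernibles (specifically d(x,x) = 0): d(-6, -6) = |-6 - (-6)| + 5 = 0 + 5 = 5 ≠ 0.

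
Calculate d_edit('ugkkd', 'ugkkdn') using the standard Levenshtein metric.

Let D[i][j] be the edit distance between the first i characters of 'ugkkd' and the first j characters of 'ugkkdn', with D[i][0] = i, D[0][j] = j, and D[i][j] = D[i-1][j-1] if the characters match, else 1 + min(D[i-1][j], D[i][j-1], D[i-1][j-1]). Filling the table (rows: prefixes of 'ugkkd', columns: prefixes of 'ugkkdn'):
     ε  u  g  k  k  d  n
  ε  0  1  2  3  4  5  6
  u  1  0  1  2  3  4  5
  g  2  1  0  1  2  3  4
  k  3  2  1  0  1  2  3
  k  4  3  2  1  0  1  2
  d  5  4  3  2  1  0  1
The bottom-right entry gives D[5][6] = 1, so no sequence of fewer than 1 edit works. Backtracking through the table gives one optimal edit sequence (1 edit):
  ugkkd → ugkkdn (ins n @6)
Edit distance = 1.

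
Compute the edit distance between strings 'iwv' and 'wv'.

Let D[i][j] be the edit distance between the first i characters of 'iwv' and the first j characters of 'wv', with D[i][0] = i, D[0][j] = j, and D[i][j] = D[i-1][j-1] if the characters match, else 1 + min(D[i-1][j], D[i][j-1], D[i-1][j-1]). Filling the table (rows: prefixes of 'iwv', columns: prefixes of 'wv'):
     ε  w  v
  ε  0  1  2
  i  1  1  2
  w  2  1  2
  v  3  2  1
The bottom-right entry gives D[3][2] = 1, so no sequence of fewer than 1 edit works. Backtracking through the table gives one optimal edit sequence (1 edit):
  iwv → wv (del i @1)
Edit distance = 1.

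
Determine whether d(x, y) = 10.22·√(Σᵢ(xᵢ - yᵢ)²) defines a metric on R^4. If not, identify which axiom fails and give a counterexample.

Yes. The L2 (Euclidean) norm induces a metric on R^4, and multiplying a metric by a positive constant 10.22 > 0 preserves all four axioms: non-negativity (10.22·||x-y|| ≥ 0), identity (10.22·||x-y|| = 0 ⟺ ||x-y|| = 0 ⟺ x = y), symmetry (||x-y|| = ||y-x||), and the triangle inequality (10.22·||x-z|| ≤ 10.22·||x-y|| + 10.22·||y-z||). So d is a metric.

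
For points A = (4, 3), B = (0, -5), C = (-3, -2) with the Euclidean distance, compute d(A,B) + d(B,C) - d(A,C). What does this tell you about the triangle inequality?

d(A,B) = √(4² + 8²) = √80 ≈ 8.9443, d(B,C) = √(3² + 3²) = √18 ≈ 4.2426, d(A,C) = √(7² + 5²) = √74 ≈ 8.6023.
d(A,B) + d(B,C) - d(A,C) = 8.9443 + 4.2426 - 8.6023 = 13.1869 - 8.6023 = 4.5846 (to 4 decimal places). This is ≥ 0, so the triangle inequality holds for these points.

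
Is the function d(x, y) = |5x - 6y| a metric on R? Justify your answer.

No. d fails symmetry: d(2, 4) = |5·2 - 6·4| = |-14| = 14, but d(4, 2) = |5·4 - 6·2| = |8| = 8. Since 14 ≠ 8, d(x,y) ≠ d(y,x) in general.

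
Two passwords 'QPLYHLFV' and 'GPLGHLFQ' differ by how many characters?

Differing positions: 1, 4, 8. Hamming distance = 3.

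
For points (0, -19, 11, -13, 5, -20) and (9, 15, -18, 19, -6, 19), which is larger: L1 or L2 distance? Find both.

L1 = |0 - 9| + |-19 - 15| + |11 - (-18)| + |-13 - 19| + |5 - (-6)| + |-20 - 19| = 9 + 34 + 29 + 32 + 11 + 39 = 154
L2 = √(9² + 34² + 29² + 32² + 11² + 39²) = √4744 ≈ 68.8767
L1 ≥ L2 always (equality iff movement is along one axis); L1 > L2 here.
Ratio L1/L2 = 154/√4744 ≈ 2.2359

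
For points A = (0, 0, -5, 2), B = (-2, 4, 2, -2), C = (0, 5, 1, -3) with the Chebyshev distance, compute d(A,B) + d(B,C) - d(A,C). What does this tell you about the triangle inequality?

d(A,B) = max(2, 4, 7, 4) = 7, d(B,C) = max(2, 1, 1, 1) = 2, d(A,C) = max(0, 5, 6, 5) = 6.
d(A,B) + d(B,C) - d(A,C) = 7 + 2 - 6 = 9 - 6 = 3. This is ≥ 0, so the triangle inequality holds for these points.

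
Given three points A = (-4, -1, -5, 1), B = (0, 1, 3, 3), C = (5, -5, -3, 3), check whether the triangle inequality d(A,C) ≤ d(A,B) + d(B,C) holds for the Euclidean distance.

d(A,B) = √(4² + 2² + 8² + 2²) = √88 ≈ 9.3808, d(B,C) = √(5² + 6² + 6² + 0²) = √97 ≈ 9.8489, d(A,C) = √(9² + 4² + 2² + 2²) = √105 ≈ 10.247.
d(A,C) ≈ 10.247 ≤ 9.3808 + 9.8489 = 19.2297. Triangle inequality is satisfied.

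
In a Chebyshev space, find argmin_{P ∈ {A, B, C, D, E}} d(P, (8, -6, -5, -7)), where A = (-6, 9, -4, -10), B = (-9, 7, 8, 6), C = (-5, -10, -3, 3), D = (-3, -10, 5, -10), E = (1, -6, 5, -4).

Distances: d(A) = 15, d(B) = 17, d(C) = 13, d(D) = 11, d(E) = 10. Nearest: E = (1, -6, 5, -4) with distance 10.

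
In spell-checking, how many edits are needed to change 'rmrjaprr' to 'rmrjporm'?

Let D[i][j] be the edit distance between the first i characters of 'rmrjaprr' and the first j characters of 'rmrjporm', with D[i][0] = i, D[0][j] = j, and D[i][j] = D[i-1][j-1] if the characters match, else 1 + min(D[i-1][j], D[i][j-1], D[i-1][j-1]). Filling the table (rows: prefixes of 'rmrjaprr', columns: prefixes of 'rmrjporm'):
     ε  r  m  r  j  p  o  r  m
  ε  0  1  2  3  4  5  6  7  8
  r  1  0  1  2  3  4  5  6  7
  m  2  1  0  1  2  3  4  5  6
  r  3  2  1  0  1  2  3  4  5
  j  4  3  2  1  0  1  2  3  4
  a  5  4  3  2  1  1  2  3  4
  p  6  5  4  3  2  1  2  3  4
  r  7  6  5  4  3  2  2  2  3
  r  8  7  6  5  4  3  3  2  3
The bottom-right entry gives D[8][8] = 3, so no sequence of fewer than 3 edits works. Backtracking through the table gives one optimal edit sequence (3 edits):
  rmrjaprr → rmrjpprr (sub a→p @5)
  rmrjpprr → rmrjporr (sub p→o @6)
  rmrjporr → rmrjporm (sub r→m @8)
Edit distance = 3.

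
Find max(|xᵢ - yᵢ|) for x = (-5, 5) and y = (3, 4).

max(|x_i - y_i|) = max(|-5 - 3|, |5 - 4|) = max(8, 1) = 8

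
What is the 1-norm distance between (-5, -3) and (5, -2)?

Σ|x_i - y_i| = |-5 - 5| + |-3 - (-2)| = 10 + 1 = 11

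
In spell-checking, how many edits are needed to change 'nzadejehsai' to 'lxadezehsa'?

Let D[i][j] be the edit distance between the first i characters of 'nzadejehsai' and the first j characters of 'lxadezehsa', with D[i][0] = i, D[0][j] = j, and D[i][j] = D[i-1][j-1] if the characters match, else 1 + min(D[i-1][j], D[i][j-1], D[i-1][j-1]). Filling the table (rows: prefixes of 'nzadejehsai', columns: prefixes of 'lxadezehsa'):
     ε  l  x  a  d  e  z  e  h  s  a
  ε  0  1  2  3  4  5  6  7  8  9 10
  n  1  1  2  3  4  5  6  7  8  9 10
  z  2  2  2  3  4  5  5  6  7  8  9
  a  3  3  3  2  3  4  5  6  7  8  8
  d  4  4  4  3  2  3  4  5  6  7  8
  e  5  5  5  4  3  2  3  4  5  6  7
  j  6  6  6  5  4  3  3  4  5  6  7
  e  7  7  7  6  5  4  4  3  4  5  6
  h  8  8  8  7  6  5  5  4  3  4  5
  s  9  9  9  8  7  6  6  5  4  3  4
  a 10 10 10  9  8  7  7  6  5  4  3
  i 11 11 11 10  9  8  8  7  6  5  4
The bottom-right entry gives D[11][10] = 4, so no sequence of fewer than 4 edits works. Backtracking through the table gives one optimal edit sequence (4 edits):
  nzadejehsai → lzadejehsai (sub n→l @1)
  lzadejehsai → lxadejehsai (sub z→x @2)
  lxadejehsai → lxadezehsai (sub j→z @6)
  lxadezehsai → lxadezehsa (del i @11)
Edit distance = 4.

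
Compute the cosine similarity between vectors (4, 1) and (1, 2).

With u = (4, 1), v = (1, 2):
u·v = 4·1 + 1·2 = 4 + 2 = 6.
|u| = √(4² + 1²) = √17, |v| = √(1² + 2²) = √5, so |u||v| = √(17·5) = √85.
cos θ = (u·v)/(|u||v|) = 6/√85 ≈ 0.6508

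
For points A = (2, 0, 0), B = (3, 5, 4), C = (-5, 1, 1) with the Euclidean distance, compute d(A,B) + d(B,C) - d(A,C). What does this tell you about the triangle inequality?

d(A,B) = √(1² + 5² + 4²) = √42 ≈ 6.4807, d(B,C) = √(8² + 4² + 3²) = √89 ≈ 9.434, d(A,C) = √(7² + 1² + 1²) = √51 ≈ 7.1414.
d(A,B) + d(B,C) - d(A,C) = 6.4807 + 9.434 - 7.1414 = 15.9147 - 7.1414 = 8.7733 (to 4 decimal places). This is ≥ 0, so the triangle inequality holds for these points.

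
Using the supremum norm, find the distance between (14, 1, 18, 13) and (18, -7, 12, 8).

max(|x_i - y_i|) = max(|14 - 18|, |1 - (-7)|, |18 - 12|, |13 - 8|) = max(4, 8, 6, 5) = 8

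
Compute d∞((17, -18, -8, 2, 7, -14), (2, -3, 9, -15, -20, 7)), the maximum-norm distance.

max(|x_i - y_i|) = max(|17 - 2|, |-18 - (-3)|, |-8 - 9|, |2 - (-15)|, |7 - (-20)|, |-14 - 7|) = max(15, 15, 17, 17, 27, 21) = 27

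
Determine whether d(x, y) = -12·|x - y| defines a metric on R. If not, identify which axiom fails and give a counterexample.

No. With c = -12 < 0, d fails non-negativity: d(4, 6) = -12·|4 - 6| = -12·2 = -24 < 0.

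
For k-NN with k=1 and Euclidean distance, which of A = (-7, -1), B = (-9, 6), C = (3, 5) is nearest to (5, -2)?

Distances: d(A) ≈ 12.0416, d(B) ≈ 16.1245, d(C) ≈ 7.2801. Nearest: C = (3, 5) with distance 7.2801.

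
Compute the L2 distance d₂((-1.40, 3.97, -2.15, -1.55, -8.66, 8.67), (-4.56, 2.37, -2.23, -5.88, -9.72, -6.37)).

√(Σ(x_i - y_i)²) = √((-1.4 - (-4.56))² + (3.97 - 2.37)² + (-2.15 - (-2.23))² + (-1.55 - (-5.88))² + (-8.66 - (-9.72))² + (8.67 - (-6.37))²)
= √(3.16² + 1.6² + 0.08² + 4.33² + 1.06² + 15.04²) = √(9.9856 + 2.56 + 0.0064 + 18.7489 + 1.1236 + 226.2016) = √258.6261 ≈ 16.0819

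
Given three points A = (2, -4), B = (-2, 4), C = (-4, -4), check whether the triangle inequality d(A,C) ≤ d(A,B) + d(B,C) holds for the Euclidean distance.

d(A,B) = √(4² + 8²) = √80 ≈ 8.9443, d(B,C) = √(2² + 8²) = √68 ≈ 8.2462, d(A,C) = √(6² + 0²) = √36 = 6.
d(A,C) = 6 ≤ 8.9443 + 8.2462 = 17.1905. Triangle inequality is satisfied.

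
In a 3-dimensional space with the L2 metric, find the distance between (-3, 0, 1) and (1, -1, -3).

(Σ|x_i - y_i|^2)^(1/2) = (|-3 - 1|^2 + |0 - (-1)|^2 + |1 - (-3)|^2)^(1/2)
= (4^2 + 1^2 + 4^2)^(1/2) = (16 + 1 + 16)^(1/2) = (33)^(1/2) ≈ 5.7446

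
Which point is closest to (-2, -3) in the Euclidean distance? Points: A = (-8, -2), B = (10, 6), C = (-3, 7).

Distances: d(A) ≈ 6.0828, d(B) = 15, d(C) ≈ 10.0499. Nearest: A = (-8, -2) with distance 6.0828.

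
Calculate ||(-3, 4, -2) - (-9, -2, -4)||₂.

√(Σ(x_i - y_i)²) = √((-3 - (-9))² + (4 - (-2))² + (-2 - (-4))²)
= √(6² + 6² + 2²) = √(36 + 36 + 4) = √76 ≈ 8.7178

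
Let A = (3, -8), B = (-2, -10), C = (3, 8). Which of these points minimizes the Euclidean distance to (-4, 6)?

Distances: d(A) ≈ 15.6525, d(B) ≈ 16.1245, d(C) ≈ 7.2801. Nearest: C = (3, 8) with distance 7.2801.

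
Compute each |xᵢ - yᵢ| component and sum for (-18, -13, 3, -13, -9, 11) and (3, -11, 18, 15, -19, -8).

Σ|x_i - y_i| = |-18 - 3| + |-13 - (-11)| + |3 - 18| + |-13 - 15| + |-9 - (-19)| + |11 - (-8)| = 21 + 2 + 15 + 28 + 10 + 19 = 95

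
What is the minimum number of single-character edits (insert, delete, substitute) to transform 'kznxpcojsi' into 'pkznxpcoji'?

Let D[i][j] be the edit distance between the first i characters of 'kznxpcojsi' and the first j characters of 'pkznxpcoji', with D[i][0] = i, D[0][j] = j, and D[i][j] = D[i-1][j-1] if the characters match, else 1 + min(D[i-1][j], D[i][j-1], D[i-1][j-1]). Filling the table (rows: prefixes of 'kznxpcojsi', columns: prefixes of 'pkznxpcoji'):
     ε  p  k  z  n  x  p  c  o  j  i
  ε  0  1  2  3  4  5  6  7  8  9 10
  k  1  1  1  2  3  4  5  6  7  8  9
  z  2  2  2  1  2  3  4  5  6  7  8
  n  3  3  3  2  1  2  3  4  5  6  7
  x  4  4  4  3  2  1  2  3  4  5  6
  p  5  4  5  4  3  2  1  2  3  4  5
  c  6  5  5  5  4  3  2  1  2  3  4
  o  7  6  6  6  5  4  3  2  1  2  3
  j  8  7  7  7  6  5  4  3  2  1  2
  s  9  8  8  8  7  6  5  4  3  2  2
  i 10  9  9  9  8  7  6  5  4  3  2
The bottom-right entry gives D[10][10] = 2, so no sequence of fewer than 2 edits works. Backtracking through the table gives one optimal edit sequence (2 edits):
  kznxpcojsi → pkznxpcojsi (ins p @1)
  pkznxpcojsi → pkznxpcoji (del s @10)
Edit distance = 2.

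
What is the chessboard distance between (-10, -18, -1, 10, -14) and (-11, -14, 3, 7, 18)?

max(|x_i - y_i|) = max(|-10 - (-11)|, |-18 - (-14)|, |-1 - 3|, |10 - 7|, |-14 - 18|) = max(1, 4, 4, 3, 32) = 32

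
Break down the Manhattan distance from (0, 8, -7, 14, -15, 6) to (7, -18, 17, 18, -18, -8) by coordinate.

Σ|x_i - y_i| = |0 - 7| + |8 - (-18)| + |-7 - 17| + |14 - 18| + |-15 - (-18)| + |6 - (-8)| = 7 + 26 + 24 + 4 + 3 + 14 = 78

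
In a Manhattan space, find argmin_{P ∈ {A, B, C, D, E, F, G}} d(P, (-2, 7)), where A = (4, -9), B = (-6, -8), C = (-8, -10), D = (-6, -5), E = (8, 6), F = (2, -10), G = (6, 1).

Distances: d(A) = 22, d(B) = 19, d(C) = 23, d(D) = 16, d(E) = 11, d(F) = 21, d(G) = 14. Nearest: E = (8, 6) with distance 11.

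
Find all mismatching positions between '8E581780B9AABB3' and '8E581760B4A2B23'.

Differing positions: 7, 10, 12, 14. Hamming distance = 4.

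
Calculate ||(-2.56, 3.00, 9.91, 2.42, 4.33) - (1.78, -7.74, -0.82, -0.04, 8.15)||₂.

√(Σ(x_i - y_i)²) = √((-2.56 - 1.78)² + (3 - (-7.74))² + (9.91 - (-0.82))² + (2.42 - (-0.04))² + (4.33 - 8.15)²)
= √((-4.34)² + 10.74² + 10.73² + 2.46² + (-3.82)²) = √(18.8356 + 115.3476 + 115.1329 + 6.0516 + 14.5924) = √269.9601 ≈ 16.4305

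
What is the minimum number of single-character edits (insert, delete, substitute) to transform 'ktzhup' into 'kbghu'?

Let D[i][j] be the edit distance between the first i characters of 'ktzhup' and the first j characters of 'kbghu', with D[i][0] = i, D[0][j] = j, and D[i][j] = D[i-1][j-1] if the characters match, else 1 + min(D[i-1][j], D[i][j-1], D[i-1][j-1]). Filling the table (rows: prefixes of 'ktzhup', columns: prefixes of 'kbghu'):
     ε  k  b  g  h  u
  ε  0  1  2  3  4  5
  k  1  0  1  2  3  4
  t  2  1  1  2  3  4
  z  3  2  2  2  3  4
  h  4  3  3  3  2  3
  u  5  4  4  4  3  2
  p  6  5  5  5  4  3
The bottom-right entry gives D[6][5] = 3, so no sequence of fewer than 3 edits works. Backtracking through the table gives one optimal edit sequence (3 edits):
  ktzhup → kbzhup (sub t→b @2)
  kbzhup → kbghup (sub z→g @3)
  kbghup → kbghu (del p @6)
Edit distance = 3.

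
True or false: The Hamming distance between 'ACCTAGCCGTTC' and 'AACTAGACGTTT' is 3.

Differing positions: 2, 7, 12. Hamming distance = 3, so the claim is true.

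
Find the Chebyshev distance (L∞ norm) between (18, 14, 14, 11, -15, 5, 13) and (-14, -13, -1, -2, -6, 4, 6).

max(|x_i - y_i|) = max(|18 - (-14)|, |14 - (-13)|, |14 - (-1)|, |11 - (-2)|, |-15 - (-6)|, |5 - 4|, |13 - 6|) = max(32, 27, 15, 13, 9, 1, 7) = 32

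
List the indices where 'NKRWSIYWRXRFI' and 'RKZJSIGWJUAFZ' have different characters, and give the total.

Differing positions: 1, 3, 4, 7, 9, 10, 11, 13. Hamming distance = 8.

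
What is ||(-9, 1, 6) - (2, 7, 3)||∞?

max(|x_i - y_i|) = max(|-9 - 2|, |1 - 7|, |6 - 3|) = max(11, 6, 3) = 11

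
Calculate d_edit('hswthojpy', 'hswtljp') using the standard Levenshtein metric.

Let D[i][j] be the edit distance between the first i characters of 'hswthojpy' and the first j characters of 'hswtljp', with D[i][0] = i, D[0][j] = j, and D[i][j] = D[i-1][j-1] if the characters match, else 1 + min(D[i-1][j], D[i][j-1], D[i-1][j-1]). Filling the table (rows: prefixes of 'hswthojpy', columns: prefixes of 'hswtljp'):
     ε  h  s  w  t  l  j  p
  ε  0  1  2  3  4  5  6  7
  h  1  0  1  2  3  4  5  6
  s  2  1  0  1  2  3  4  5
  w  3  2  1  0  1  2  3  4
  t  4  3  2  1  0  1  2  3
  h  5  4  3  2  1  1  2  3
  o  6  5  4  3  2  2  2  3
  j  7  6  5  4  3  3  2  3
  p  8  7  6  5  4  4  3  2
  y  9  8  7  6  5  5  4  3
The bottom-right entry gives D[9][7] = 3, so no sequence of fewer than 3 edits works. Backtracking through the table gives one optimal edit sequence (3 edits):
  hswthojpy → hswtojpy (del h @5)
  hswtojpy → hswtljpy (sub o→l @5)
  hswtljpy → hswtljp (del y @8)
Edit distance = 3.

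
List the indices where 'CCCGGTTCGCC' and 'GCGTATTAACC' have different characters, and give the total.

Differing positions: 1, 3, 4, 5, 8, 9. Hamming distance = 6.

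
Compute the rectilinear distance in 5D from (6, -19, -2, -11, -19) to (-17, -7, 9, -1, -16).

Σ|x_i - y_i| = |6 - (-17)| + |-19 - (-7)| + |-2 - 9| + |-11 - (-1)| + |-19 - (-16)| = 23 + 12 + 11 + 10 + 3 = 59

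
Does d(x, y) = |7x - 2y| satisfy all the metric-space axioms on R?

No. d fails symmetry: d(5, 4) = |7·5 - 2·4| = |27| = 27, but d(4, 5) = |7·4 - 2·5| = |18| = 18. Since 27 ≠ 18, d(x,y) ≠ d(y,x) in general.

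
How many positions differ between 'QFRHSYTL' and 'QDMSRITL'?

Differing positions: 2, 3, 4, 5, 6. Hamming distance = 5.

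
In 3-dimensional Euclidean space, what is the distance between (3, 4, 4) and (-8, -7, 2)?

√(Σ(x_i - y_i)²) = √((3 - (-8))² + (4 - (-7))² + (4 - 2)²)
= √(11² + 11² + 2²) = √(121 + 121 + 4) = √246 ≈ 15.6844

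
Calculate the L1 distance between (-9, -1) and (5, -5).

Σ|x_i - y_i| = |-9 - 5| + |-1 - (-5)| = 14 + 4 = 18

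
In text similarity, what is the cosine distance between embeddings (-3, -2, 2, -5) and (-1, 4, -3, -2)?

With u = (-3, -2, 2, -5), v = (-1, 4, -3, -2):
u·v = (-3)·(-1) + (-2)·4 + 2·(-3) + (-5)·(-2) = 3 + (-8) + (-6) + 10 = -1.
|u| = √((-3)² + (-2)² + 2² + (-5)²) = √42, |v| = √((-1)² + 4² + (-3)² + (-2)²) = √30, so |u||v| = √(42·30) = √1260.
cos θ = (u·v)/(|u||v|) = -1/√1260 ≈ -0.0282
Cosine distance = 1 - cos θ ≈ 1 - (-0.0282) = 1.0282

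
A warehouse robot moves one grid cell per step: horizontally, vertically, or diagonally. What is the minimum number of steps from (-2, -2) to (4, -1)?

max(|x_i - y_i|) = max(|-2 - 4|, |-2 - (-1)|) = max(6, 1) = 6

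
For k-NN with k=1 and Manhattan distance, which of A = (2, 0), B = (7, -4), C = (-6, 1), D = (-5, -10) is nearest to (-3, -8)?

Distances: d(A) = 13, d(B) = 14, d(C) = 12, d(D) = 4. Nearest: D = (-5, -10) with distance 4.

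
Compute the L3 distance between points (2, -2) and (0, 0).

(Σ|x_i - y_i|^3)^(1/3) = (|2 - 0|^3 + |-2 - 0|^3)^(1/3)
= (2^3 + 2^3)^(1/3) = (8 + 8)^(1/3) = (16)^(1/3) ≈ 2.5198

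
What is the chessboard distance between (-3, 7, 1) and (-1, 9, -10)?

max(|x_i - y_i|) = max(|-3 - (-1)|, |7 - 9|, |1 - (-10)|) = max(2, 2, 11) = 11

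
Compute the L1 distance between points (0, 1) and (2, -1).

Σ|x_i - y_i| = |0 - 2| + |1 - (-1)| = 2 + 2 = 4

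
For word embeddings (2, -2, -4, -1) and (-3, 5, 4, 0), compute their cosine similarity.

With u = (2, -2, -4, -1), v = (-3, 5, 4, 0):
u·v = 2·(-3) + (-2)·5 + (-4)·4 + (-1)·0 = (-6) + (-10) + (-16) + 0 = -32.
|u| = √(2² + (-2)² + (-4)² + (-1)²) = √25, |v| = √((-3)² + 5² + 4² + 0²) = √50, so |u||v| = √(25·50) = √1250.
cos θ = (u·v)/(|u||v|) = -32/√1250 ≈ -0.9051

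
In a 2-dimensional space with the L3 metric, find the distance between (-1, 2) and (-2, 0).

(Σ|x_i - y_i|^3)^(1/3) = (|-1 - (-2)|^3 + |2 - 0|^3)^(1/3)
= (1^3 + 2^3)^(1/3) = (1 + 8)^(1/3) = (9)^(1/3) ≈ 2.0801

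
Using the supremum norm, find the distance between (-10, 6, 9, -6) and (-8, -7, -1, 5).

max(|x_i - y_i|) = max(|-10 - (-8)|, |6 - (-7)|, |9 - (-1)|, |-6 - 5|) = max(2, 13, 10, 11) = 13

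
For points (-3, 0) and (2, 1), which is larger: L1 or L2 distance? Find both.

L1 = |-3 - 2| + |0 - 1| = 5 + 1 = 6
L2 = √(5² + 1²) = √26 ≈ 5.099
L1 ≥ L2 always (equality iff movement is along one axis); L1 > L2 here.
Ratio L1/L2 = 6/√26 ≈ 1.1767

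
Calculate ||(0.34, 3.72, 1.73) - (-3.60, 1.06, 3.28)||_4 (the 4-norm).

(Σ|x_i - y_i|^4)^(1/4) = (|0.34 - (-3.6)|^4 + |3.72 - 1.06|^4 + |1.73 - 3.28|^4)^(1/4)
= (3.94^4 + 2.66^4 + 1.55^4)^(1/4) ≈ (240.9822 + 50.0641 + 5.772)^(1/4) = (296.8183)^(1/4) ≈ 4.1507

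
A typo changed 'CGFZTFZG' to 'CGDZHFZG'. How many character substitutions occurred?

Differing positions: 3, 5. Hamming distance = 2.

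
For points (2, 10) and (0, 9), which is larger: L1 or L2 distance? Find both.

L1 = |2 - 0| + |10 - 9| = 2 + 1 = 3
L2 = √(2² + 1²) = √5 ≈ 2.2361
L1 ≥ L2 always (equality iff movement is along one axis); L1 > L2 here.
Ratio L1/L2 = 3/√5 ≈ 1.3416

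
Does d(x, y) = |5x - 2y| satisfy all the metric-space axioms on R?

No. d fails symmetry: d(5, 8) = |5·5 - 2·8| = |9| = 9, but d(8, 5) = |5·8 - 2·5| = |30| = 30. Since 9 ≠ 30, d(x,y) ≠ d(y,x) in general.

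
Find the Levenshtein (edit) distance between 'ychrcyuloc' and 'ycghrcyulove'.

Let D[i][j] be the edit distance between the first i characters of 'ychrcyuloc' and the first j characters of 'ycghrcyulove', with D[i][0] = i, D[0][j] = j, and D[i][j] = D[i-1][j-1] if the characters match, else 1 + min(D[i-1][j], D[i][j-1], D[i-1][j-1]). Filling the table (rows: prefixes of 'ychrcyuloc', columns: prefixes of 'ycghrcyulove'):
     ε  y  c  g  h  r  c  y  u  l  o  v  e
  ε  0  1  2  3  4  5  6  7  8  9 10 11 12
  y  1  0  1  2  3  4  5  6  7  8  9 10 11
  c  2  1  0  1  2  3  4  5  6  7  8  9 10
  h  3  2  1  1  1  2  3  4  5  6  7  8  9
  r  4  3  2  2  2  1  2  3  4  5  6  7  8
  c  5  4  3  3  3  2  1  2  3  4  5  6  7
  y  6  5  4  4  4  3  2  1  2  3  4  5  6
  u  7  6  5  5  5  4  3  2  1  2  3  4  5
  l  8  7  6  6  6  5  4  3  2  1  2  3  4
  o  9  8  7  7  7  6  5  4  3  2  1  2  3
  c 10  9  8  8  8  7  6  5  4  3  2  2  3
The bottom-right entry gives D[10][12] = 3, so no sequence of fewer than 3 edits works. Backtracking through the table gives one optimal edit sequence (3 edits):
  ychrcyuloc → ycghrcyuloc (ins g @3)
  ycghrcyuloc → ycghrcyulovc (ins v @11)
  ycghrcyulovc → ycghrcyulove (sub c→e @12)
Edit distance = 3.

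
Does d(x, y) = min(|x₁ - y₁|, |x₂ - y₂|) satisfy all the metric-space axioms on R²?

No. d fails identity of indiscernibles: take x = (2, 0) and y = (2, 2). Then d(x,y) = min(|2 - 2|, |0 - 2|) = min(0, 2) = 0, yet x ≠ y.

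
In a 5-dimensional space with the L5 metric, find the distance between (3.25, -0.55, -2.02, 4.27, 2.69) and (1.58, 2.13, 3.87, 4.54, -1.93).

(Σ|x_i - y_i|^5)^(1/5) = (|3.25 - 1.58|^5 + |-0.55 - 2.13|^5 + |-2.02 - 3.87|^5 + |4.27 - 4.54|^5 + |2.69 - (-1.93)|^5)^(1/5)
= (1.67^5 + 2.68^5 + 5.89^5 + 0.27^5 + 4.62^5)^(1/5) ≈ (12.9892 + 138.2528 + 7088.8612 + 0.0014 + 2104.7954)^(1/5) = (9344.9)^(1/5) ≈ 6.2246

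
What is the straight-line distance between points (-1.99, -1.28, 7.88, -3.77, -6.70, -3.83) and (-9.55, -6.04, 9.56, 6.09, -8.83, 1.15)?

√(Σ(x_i - y_i)²) = √((-1.99 - (-9.55))² + (-1.28 - (-6.04))² + (7.88 - 9.56)² + (-3.77 - 6.09)² + (-6.7 - (-8.83))² + (-3.83 - 1.15)²)
= √(7.56² + 4.76² + (-1.68)² + (-9.86)² + 2.13² + (-4.98)²) = √(57.1536 + 22.6576 + 2.8224 + 97.2196 + 4.5369 + 24.8004) = √209.1905 ≈ 14.4634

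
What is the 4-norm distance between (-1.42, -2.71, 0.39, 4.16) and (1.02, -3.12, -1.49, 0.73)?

(Σ|x_i - y_i|^4)^(1/4) = (|-1.42 - 1.02|^4 + |-2.71 - (-3.12)|^4 + |0.39 - (-1.49)|^4 + |4.16 - 0.73|^4)^(1/4)
= (2.44^4 + 0.41^4 + 1.88^4 + 3.43^4)^(1/4) ≈ (35.4454 + 0.0283 + 12.492 + 138.4129)^(1/4) = (186.3786)^(1/4) ≈ 3.6949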